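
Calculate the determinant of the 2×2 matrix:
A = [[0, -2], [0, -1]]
0

For A = [[a, b], [c, d]], det(A) = a*d - b*c.
det(A) = (0)*(-1) - (-2)*(0) = 0 - 0 = 0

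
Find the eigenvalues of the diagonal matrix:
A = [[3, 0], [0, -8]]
λ₁ = 3, λ₂ = -8

The characteristic polynomial of A is det(A - λI) = (3 - λ)(-8 - λ) = 0.
The roots are λ = 3 and λ = -8, so the eigenvalues are the diagonal entries.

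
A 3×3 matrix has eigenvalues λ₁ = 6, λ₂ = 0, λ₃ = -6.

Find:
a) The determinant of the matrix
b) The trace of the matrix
det = 0, trace = 0

Two standard eigenvalue identities:
- det(A) equals the product of the eigenvalues (counted with multiplicity).
- trace(A) equals the sum of the eigenvalues.
det(A) = (6)*(0)*(-6) = 0.
trace(A) = 6 + 0 - 6 = 0.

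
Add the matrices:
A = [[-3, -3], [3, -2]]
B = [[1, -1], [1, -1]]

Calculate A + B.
[[-2, -4], [4, -3]]

Add corresponding elements:
(-3)+(1)=-2
(-3)+(-1)=-4
(3)+(1)=4
(-2)+(-1)=-3
A + B = [[-2, -4], [4, -3]]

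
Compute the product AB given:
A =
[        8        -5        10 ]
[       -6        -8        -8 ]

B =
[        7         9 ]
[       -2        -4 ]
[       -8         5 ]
AB =
[      -14       142 ]
[       38       -62 ]

Matrix multiplication: (AB)[i][j] = sum over k of A[i][k] * B[k][j].
  (AB)[0][0] = (8)*(7) + (-5)*(-2) + (10)*(-8) = -14
  (AB)[0][1] = (8)*(9) + (-5)*(-4) + (10)*(5) = 142
  (AB)[1][0] = (-6)*(7) + (-8)*(-2) + (-8)*(-8) = 38
  (AB)[1][1] = (-6)*(9) + (-8)*(-4) + (-8)*(5) = -62
AB =
[      -14       142 ]
[       38       -62 ]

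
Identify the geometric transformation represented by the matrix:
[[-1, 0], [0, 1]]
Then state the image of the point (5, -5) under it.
reflection across the y-axis; image of (5, -5) is (-5, -5)

This is a symmetric orthogonal matrix with determinant -1, which characterizes a reflection in ℝ².
The matrix [[-1, 0], [0, 1]] represents: reflection across the y-axis.
Applying it to (5, -5): [-1·5 + 0·-5, 0·5 + 1·-5] = (-5, -5).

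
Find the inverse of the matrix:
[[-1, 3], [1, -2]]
[[2, 3], [1, 1]]

For [[a,b],[c,d]], inverse = (1/det)·[[d,-b],[-c,a]]
det = -1·-2 - 3·1 = -1
Inverse = (1/-1)·[[-2, -3], [-1, -1]]
        = [[2, 3], [1, 1]]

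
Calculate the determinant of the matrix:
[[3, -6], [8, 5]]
63

For a 2×2 matrix [[a, b], [c, d]], det = ad - bc
det = (3)(5) - (-6)(8) = 15 - -48 = 63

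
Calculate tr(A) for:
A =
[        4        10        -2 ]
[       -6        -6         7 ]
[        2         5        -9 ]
tr(A) = 4 - 6 - 9 = -11

The trace of a square matrix is the sum of its diagonal entries.
Diagonal entries of A: A[0][0] = 4, A[1][1] = -6, A[2][2] = -9.
tr(A) = 4 - 6 - 9 = -11.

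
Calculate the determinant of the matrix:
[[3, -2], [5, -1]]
7

For a 2×2 matrix [[a, b], [c, d]], det = ad - bc
det = (3)(-1) - (-2)(5) = -3 - -10 = 7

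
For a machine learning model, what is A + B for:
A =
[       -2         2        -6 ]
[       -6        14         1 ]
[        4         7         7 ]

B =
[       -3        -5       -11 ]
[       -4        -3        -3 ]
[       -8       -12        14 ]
A + B =
[       -5        -3       -17 ]
[      -10        11        -2 ]
[       -4        -5        21 ]

Matrix addition is elementwise: (A+B)[i][j] = A[i][j] + B[i][j].
  (A+B)[0][0] = (-2) + (-3) = -5
  (A+B)[0][1] = (2) + (-5) = -3
  (A+B)[0][2] = (-6) + (-11) = -17
  (A+B)[1][0] = (-6) + (-4) = -10
  (A+B)[1][1] = (14) + (-3) = 11
  (A+B)[1][2] = (1) + (-3) = -2
  (A+B)[2][0] = (4) + (-8) = -4
  (A+B)[2][1] = (7) + (-12) = -5
  (A+B)[2][2] = (7) + (14) = 21
A + B =
[       -5        -3       -17 ]
[      -10        11        -2 ]
[       -4        -5        21 ]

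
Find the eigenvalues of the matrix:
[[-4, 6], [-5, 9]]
λ = -1 and λ = 6

Characteristic equation: det(A - λI) = 0
λ² - (trace)λ + (det) = 0
λ² - (5)λ + (-6) = 0
λ² - 5λ - 6 = 0
Solving: λ = -1, 6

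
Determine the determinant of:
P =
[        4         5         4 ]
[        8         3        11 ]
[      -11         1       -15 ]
det(P) = -65

Expand along row 0 (cofactor expansion): det(P) = a*(e*i - f*h) - b*(d*i - f*g) + c*(d*h - e*g), where the 3×3 is [[a, b, c], [d, e, f], [g, h, i]].
Minor M_00 = (3)*(-15) - (11)*(1) = -45 - 11 = -56.
Minor M_01 = (8)*(-15) - (11)*(-11) = -120 + 121 = 1.
Minor M_02 = (8)*(1) - (3)*(-11) = 8 + 33 = 41.
det(P) = (4)*(-56) - (5)*(1) + (4)*(41) = -224 - 5 + 164 = -65.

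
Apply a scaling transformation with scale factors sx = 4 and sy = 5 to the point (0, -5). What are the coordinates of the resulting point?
(0, -25)

Scaling matrix:
[[4, 0], [0, 5]]
Result: (0 × 4, -5 × 5) = (0, -25)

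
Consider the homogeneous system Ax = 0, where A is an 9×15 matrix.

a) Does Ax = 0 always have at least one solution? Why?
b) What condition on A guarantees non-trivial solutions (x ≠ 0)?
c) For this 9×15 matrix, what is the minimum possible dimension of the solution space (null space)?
a) Yes, x = 0 is always a solution. b) When A has linearly dependent columns (rank < n). c) Minimum nullity = 6.

a) x = 0 satisfies A·0 = 0, so the zero vector is always a solution.
b) Non-trivial solutions exist iff the columns of A are linearly dependent, equivalently rank(A) < n (the number of columns).
c) By rank-nullity, rank(A) + nullity(A) = n = 15. Since A has only 9 rows, rank(A) ≤ 9, so nullity(A) ≥ 15 - 9 = 6.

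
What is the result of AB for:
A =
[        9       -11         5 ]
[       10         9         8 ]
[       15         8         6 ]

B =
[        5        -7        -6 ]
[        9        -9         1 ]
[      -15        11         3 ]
AB =
[     -129        91       -50 ]
[       11       -63       -27 ]
[       57      -111       -64 ]

Matrix multiplication: (AB)[i][j] = sum over k of A[i][k] * B[k][j].
  (AB)[0][0] = (9)*(5) + (-11)*(9) + (5)*(-15) = -129
  (AB)[0][1] = (9)*(-7) + (-11)*(-9) + (5)*(11) = 91
  (AB)[0][2] = (9)*(-6) + (-11)*(1) + (5)*(3) = -50
  (AB)[1][0] = (10)*(5) + (9)*(9) + (8)*(-15) = 11
  (AB)[1][1] = (10)*(-7) + (9)*(-9) + (8)*(11) = -63
  (AB)[1][2] = (10)*(-6) + (9)*(1) + (8)*(3) = -27
  (AB)[2][0] = (15)*(5) + (8)*(9) + (6)*(-15) = 57
  (AB)[2][1] = (15)*(-7) + (8)*(-9) + (6)*(11) = -111
  (AB)[2][2] = (15)*(-6) + (8)*(1) + (6)*(3) = -64
AB =
[     -129        91       -50 ]
[       11       -63       -27 ]
[       57      -111       -64 ]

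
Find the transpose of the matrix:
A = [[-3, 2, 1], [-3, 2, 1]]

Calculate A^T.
[[-3, -3], [2, 2], [1, 1]]

The transpose sends entry (i,j) to (j,i); rows become columns.
Row 0 of A: [-3, 2, 1] -> column 0 of A^T.
Row 1 of A: [-3, 2, 1] -> column 1 of A^T.
A^T = [[-3, -3], [2, 2], [1, 1]]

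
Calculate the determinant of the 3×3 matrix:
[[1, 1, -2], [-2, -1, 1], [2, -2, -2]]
-10

Expansion along first row:
det = 1·det([[-1,1],[-2,-2]]) - 1·det([[-2,1],[2,-2]]) + -2·det([[-2,-1],[2,-2]])
    = 1·(-1·-2 - 1·-2) - 1·(-2·-2 - 1·2) + -2·(-2·-2 - -1·2)
    = 1·4 - 1·2 + -2·6
    = 4 + -2 + -12 = -10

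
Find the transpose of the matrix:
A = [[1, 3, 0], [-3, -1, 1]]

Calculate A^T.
[[1, -3], [3, -1], [0, 1]]

The transpose sends entry (i,j) to (j,i); rows become columns.
Row 0 of A: [1, 3, 0] -> column 0 of A^T.
Row 1 of A: [-3, -1, 1] -> column 1 of A^T.
A^T = [[1, -3], [3, -1], [0, 1]]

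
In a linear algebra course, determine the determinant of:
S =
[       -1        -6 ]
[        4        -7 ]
det(S) = 31

For a 2×2 matrix [[a, b], [c, d]], det = a*d - b*c.
det(S) = (-1)*(-7) - (-6)*(4) = 7 + 24 = 31.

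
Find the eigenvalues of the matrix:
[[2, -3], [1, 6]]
λ = 3 and λ = 5

Characteristic equation: det(A - λI) = 0
λ² - (trace)λ + (det) = 0
λ² - (8)λ + (15) = 0
λ² - 8λ + 15 = 0
Solving: λ = 3, 5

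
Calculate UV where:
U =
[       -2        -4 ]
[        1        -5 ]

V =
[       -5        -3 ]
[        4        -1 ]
UV =
[       -6        10 ]
[      -25         2 ]

Matrix multiplication: (UV)[i][j] = sum over k of U[i][k] * V[k][j].
  (UV)[0][0] = (-2)*(-5) + (-4)*(4) = -6
  (UV)[0][1] = (-2)*(-3) + (-4)*(-1) = 10
  (UV)[1][0] = (1)*(-5) + (-5)*(4) = -25
  (UV)[1][1] = (1)*(-3) + (-5)*(-1) = 2
UV =
[       -6        10 ]
[      -25         2 ]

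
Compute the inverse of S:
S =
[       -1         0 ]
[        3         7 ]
det(S) = -7
S⁻¹ =
[       -1         0 ]
[      3/7       1/7 ]

For a 2×2 matrix S = [[a, b], [c, d]] with det(S) ≠ 0, S⁻¹ = (1/det(S)) * [[d, -b], [-c, a]].
det(S) = (-1)*(7) - (0)*(3) = -7 - 0 = -7.
S⁻¹ = (1/-7) * [[7, 0], [-3, -1]].
Dividing each entry by -7 and reducing:
S⁻¹ =
[       -1         0 ]
[      3/7       1/7 ]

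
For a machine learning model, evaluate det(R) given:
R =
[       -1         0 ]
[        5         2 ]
det(R) = -2

For a 2×2 matrix [[a, b], [c, d]], det = a*d - b*c.
det(R) = (-1)*(2) - (0)*(5) = -2 - 0 = -2.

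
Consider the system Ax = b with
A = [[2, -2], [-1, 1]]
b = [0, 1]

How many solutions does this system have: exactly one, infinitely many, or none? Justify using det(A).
No solution

det(A) = (2)*(1) - (-2)*(-1) = 0, so A is singular.
The column space of A is span(column 1) = span([2, -1]).
b = [0, 1] is not a scalar multiple of column 1, so b ∉ column space and the system is inconsistent — no solution.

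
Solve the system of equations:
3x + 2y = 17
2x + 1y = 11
x = 5, y = 1

Use elimination (row reduction):
Equation 1: 3x + 2y = 17.
Equation 2: 2x + 1y = 11.
Multiply Eq1 by 2 and Eq2 by 3: 6x + 4y = 34;  6x + 3y = 33.
Subtract: (-1)y = -1, so y = 1.
Back-substitute into Eq1: 3x + 2*(1) = 17, so x = 5.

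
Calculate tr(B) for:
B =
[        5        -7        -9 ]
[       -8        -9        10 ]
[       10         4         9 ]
tr(B) = 5 - 9 + 9 = 5

The trace of a square matrix is the sum of its diagonal entries.
Diagonal entries of B: B[0][0] = 5, B[1][1] = -9, B[2][2] = 9.
tr(B) = 5 - 9 + 9 = 5.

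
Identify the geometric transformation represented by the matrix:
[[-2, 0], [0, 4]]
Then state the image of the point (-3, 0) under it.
non-uniform scaling by (-2, 4); image of (-3, 0) is (6, 0)

This is diagonal with distinct entries, so it scales the x-axis by -2 and the y-axis by 4.
The matrix [[-2, 0], [0, 4]] represents: non-uniform scaling by (-2, 4).
Applying it to (-3, 0): [-2·-3 + 0·0, 0·-3 + 4·0] = (6, 0).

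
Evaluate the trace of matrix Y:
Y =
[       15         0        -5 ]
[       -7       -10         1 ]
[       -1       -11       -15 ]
tr(Y) = 15 - 10 - 15 = -10

The trace of a square matrix is the sum of its diagonal entries.
Diagonal entries of Y: Y[0][0] = 15, Y[1][1] = -10, Y[2][2] = -15.
tr(Y) = 15 - 10 - 15 = -10.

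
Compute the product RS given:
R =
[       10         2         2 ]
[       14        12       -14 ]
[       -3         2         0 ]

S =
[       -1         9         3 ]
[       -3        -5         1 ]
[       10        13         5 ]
RS =
[        4       106        42 ]
[     -190      -116       -16 ]
[       -3       -37        -7 ]

Matrix multiplication: (RS)[i][j] = sum over k of R[i][k] * S[k][j].
  (RS)[0][0] = (10)*(-1) + (2)*(-3) + (2)*(10) = 4
  (RS)[0][1] = (10)*(9) + (2)*(-5) + (2)*(13) = 106
  (RS)[0][2] = (10)*(3) + (2)*(1) + (2)*(5) = 42
  (RS)[1][0] = (14)*(-1) + (12)*(-3) + (-14)*(10) = -190
  (RS)[1][1] = (14)*(9) + (12)*(-5) + (-14)*(13) = -116
  (RS)[1][2] = (14)*(3) + (12)*(1) + (-14)*(5) = -16
  (RS)[2][0] = (-3)*(-1) + (2)*(-3) + (0)*(10) = -3
  (RS)[2][1] = (-3)*(9) + (2)*(-5) + (0)*(13) = -37
  (RS)[2][2] = (-3)*(3) + (2)*(1) + (0)*(5) = -7
RS =
[        4       106        42 ]
[     -190      -116       -16 ]
[       -3       -37        -7 ]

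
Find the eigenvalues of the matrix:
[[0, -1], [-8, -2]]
λ = -4 and λ = 2

Characteristic equation: det(A - λI) = 0
λ² - (trace)λ + (det) = 0
λ² - (-2)λ + (-8) = 0
λ² + 2λ - 8 = 0
Solving: λ = -4, 2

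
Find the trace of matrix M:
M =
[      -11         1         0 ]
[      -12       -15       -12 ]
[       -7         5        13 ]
tr(M) = -11 - 15 + 13 = -13

The trace of a square matrix is the sum of its diagonal entries.
Diagonal entries of M: M[0][0] = -11, M[1][1] = -15, M[2][2] = 13.
tr(M) = -11 - 15 + 13 = -13.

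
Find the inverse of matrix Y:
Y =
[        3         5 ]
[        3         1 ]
det(Y) = -12
Y⁻¹ =
[    -1/12      5/12 ]
[      1/4      -1/4 ]

For a 2×2 matrix Y = [[a, b], [c, d]] with det(Y) ≠ 0, Y⁻¹ = (1/det(Y)) * [[d, -b], [-c, a]].
det(Y) = (3)*(1) - (5)*(3) = 3 - 15 = -12.
Y⁻¹ = (1/-12) * [[1, -5], [-3, 3]].
Dividing each entry by -12 and reducing:
Y⁻¹ =
[    -1/12      5/12 ]
[      1/4      -1/4 ]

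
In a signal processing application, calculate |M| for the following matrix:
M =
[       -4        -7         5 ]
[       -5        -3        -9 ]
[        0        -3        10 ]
det(M) = -47

Expand along row 0 (cofactor expansion): det(M) = a*(e*i - f*h) - b*(d*i - f*g) + c*(d*h - e*g), where the 3×3 is [[a, b, c], [d, e, f], [g, h, i]].
Minor M_00 = (-3)*(10) - (-9)*(-3) = -30 - 27 = -57.
Minor M_01 = (-5)*(10) - (-9)*(0) = -50 - 0 = -50.
Minor M_02 = (-5)*(-3) - (-3)*(0) = 15 - 0 = 15.
det(M) = (-4)*(-57) - (-7)*(-50) + (5)*(15) = 228 - 350 + 75 = -47.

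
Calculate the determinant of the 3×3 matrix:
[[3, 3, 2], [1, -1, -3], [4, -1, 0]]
-39

Expansion along first row:
det = 3·det([[-1,-3],[-1,0]]) - 3·det([[1,-3],[4,0]]) + 2·det([[1,-1],[4,-1]])
    = 3·(-1·0 - -3·-1) - 3·(1·0 - -3·4) + 2·(1·-1 - -1·4)
    = 3·-3 - 3·12 + 2·3
    = -9 + -36 + 6 = -39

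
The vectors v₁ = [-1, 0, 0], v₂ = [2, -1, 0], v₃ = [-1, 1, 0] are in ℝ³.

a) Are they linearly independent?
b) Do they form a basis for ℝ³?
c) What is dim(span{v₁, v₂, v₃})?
Not independent, not a basis, dim(span) = 2

Check whether v₃ can be written as a linear combination of v₁ and v₂.
v₃ = (-1)·v₁ + (-1)·v₂ = [-1, 1, 0], so the three vectors are linearly dependent.
Thus they do not form a basis for ℝ³, and dim(span{v₁, v₂, v₃}) = 2 (spanned by v₁ and v₂).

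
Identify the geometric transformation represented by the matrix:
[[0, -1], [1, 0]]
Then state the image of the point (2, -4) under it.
rotation by 90° counterclockwise; image of (2, -4) is (4, 2)

This matches the form [[cos θ, -sin θ], [sin θ, cos θ]] of a rotation matrix; reading off cos θ and sin θ gives the angle.
The matrix [[0, -1], [1, 0]] represents: rotation by 90° counterclockwise.
Applying it to (2, -4): [0·2 + -1·-4, 1·2 + 0·-4] = (4, 2).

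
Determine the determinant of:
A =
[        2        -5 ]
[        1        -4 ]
det(A) = -3

For a 2×2 matrix [[a, b], [c, d]], det = a*d - b*c.
det(A) = (2)*(-4) - (-5)*(1) = -8 + 5 = -3.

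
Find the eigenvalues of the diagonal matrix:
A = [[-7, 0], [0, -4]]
λ₁ = -7, λ₂ = -4

The characteristic polynomial of A is det(A - λI) = (-7 - λ)(-4 - λ) = 0.
The roots are λ = -7 and λ = -4, so the eigenvalues are the diagonal entries.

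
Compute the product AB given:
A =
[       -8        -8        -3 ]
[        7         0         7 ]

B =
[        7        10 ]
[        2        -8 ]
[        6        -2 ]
AB =
[      -90       -10 ]
[       91        56 ]

Matrix multiplication: (AB)[i][j] = sum over k of A[i][k] * B[k][j].
  (AB)[0][0] = (-8)*(7) + (-8)*(2) + (-3)*(6) = -90
  (AB)[0][1] = (-8)*(10) + (-8)*(-8) + (-3)*(-2) = -10
  (AB)[1][0] = (7)*(7) + (0)*(2) + (7)*(6) = 91
  (AB)[1][1] = (7)*(10) + (0)*(-8) + (7)*(-2) = 56
AB =
[      -90       -10 ]
[       91        56 ]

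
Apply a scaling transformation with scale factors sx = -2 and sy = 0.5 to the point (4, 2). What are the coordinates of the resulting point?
(-8, 1.0)

Scaling matrix:
[[-2, 0], [0, 0.50]]
Result: (4 × -2, 2 × 0.5) = (-8, 1.0)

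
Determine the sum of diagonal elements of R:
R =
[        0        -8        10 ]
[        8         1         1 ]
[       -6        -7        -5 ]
tr(R) = 0 + 1 - 5 = -4

The trace of a square matrix is the sum of its diagonal entries.
Diagonal entries of R: R[0][0] = 0, R[1][1] = 1, R[2][2] = -5.
tr(R) = 0 + 1 - 5 = -4.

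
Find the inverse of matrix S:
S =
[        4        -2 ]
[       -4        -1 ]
det(S) = -12
S⁻¹ =
[     1/12      -1/6 ]
[     -1/3      -1/3 ]

For a 2×2 matrix S = [[a, b], [c, d]] with det(S) ≠ 0, S⁻¹ = (1/det(S)) * [[d, -b], [-c, a]].
det(S) = (4)*(-1) - (-2)*(-4) = -4 - 8 = -12.
S⁻¹ = (1/-12) * [[-1, 2], [4, 4]].
Dividing each entry by -12 and reducing:
S⁻¹ =
[     1/12      -1/6 ]
[     -1/3      -1/3 ]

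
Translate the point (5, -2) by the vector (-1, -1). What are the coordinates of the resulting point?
(4, -3)

Translation by (-1, -1):
x' = 5 + -1 = 4
y' = -2 + -1 = -3
Homogeneous matrix: [[1, 0, -1], [0, 1, -1], [0, 0, 1]]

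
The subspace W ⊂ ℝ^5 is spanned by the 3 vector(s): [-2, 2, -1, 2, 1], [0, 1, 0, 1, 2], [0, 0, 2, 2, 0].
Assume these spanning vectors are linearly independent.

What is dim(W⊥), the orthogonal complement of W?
dim(W⊥) = 2

For any subspace W of ℝ^n, dim(W) + dim(W⊥) = n (the whole-space dimension).
Here the given 3 vectors are linearly independent, so dim(W) = 3.
Thus dim(W⊥) = n - dim(W) = 5 - 3 = 2.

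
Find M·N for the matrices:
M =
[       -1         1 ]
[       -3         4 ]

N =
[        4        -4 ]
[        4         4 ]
MN =
[        0         8 ]
[        4        28 ]

Matrix multiplication: (MN)[i][j] = sum over k of M[i][k] * N[k][j].
  (MN)[0][0] = (-1)*(4) + (1)*(4) = 0
  (MN)[0][1] = (-1)*(-4) + (1)*(4) = 8
  (MN)[1][0] = (-3)*(4) + (4)*(4) = 4
  (MN)[1][1] = (-3)*(-4) + (4)*(4) = 28
MN =
[        0         8 ]
[        4        28 ]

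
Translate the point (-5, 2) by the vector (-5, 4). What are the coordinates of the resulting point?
(-10, 6)

Translation by (-5, 4):
x' = -5 + -5 = -10
y' = 2 + 4 = 6
Homogeneous matrix: [[1, 0, -5], [0, 1, 4], [0, 0, 1]]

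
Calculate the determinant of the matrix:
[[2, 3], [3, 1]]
-7

For a 2×2 matrix [[a, b], [c, d]], det = ad - bc
det = (2)(1) - (3)(3) = 2 - 9 = -7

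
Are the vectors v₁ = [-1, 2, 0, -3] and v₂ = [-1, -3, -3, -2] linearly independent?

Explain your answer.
Yes, linearly independent

Two vectors are linearly dependent iff one is a scalar multiple of the other.
No single scalar k satisfies v₂ = k·v₁ (the ratios of corresponding entries disagree), so v₁ and v₂ are linearly independent.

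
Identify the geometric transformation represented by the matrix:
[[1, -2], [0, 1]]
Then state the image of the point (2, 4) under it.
horizontal shear with factor -2; image of (2, 4) is (-6, 4)

The matrix [[1, k], [0, 1]] sends (x, y) to (x + -2y, y), leaving the y-coordinate fixed: a horizontal shear.
The matrix [[1, -2], [0, 1]] represents: horizontal shear with factor -2.
Applying it to (2, 4): [1·2 + -2·4, 0·2 + 1·4] = (-6, 4).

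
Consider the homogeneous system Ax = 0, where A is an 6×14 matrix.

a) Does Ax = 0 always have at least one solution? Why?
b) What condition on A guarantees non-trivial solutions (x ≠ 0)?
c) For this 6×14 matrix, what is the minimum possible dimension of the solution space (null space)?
a) Yes, x = 0 is always a solution. b) When A has linearly dependent columns (rank < n). c) Minimum nullity = 8.

a) x = 0 satisfies A·0 = 0, so the zero vector is always a solution.
b) Non-trivial solutions exist iff the columns of A are linearly dependent, equivalently rank(A) < n (the number of columns).
c) By rank-nullity, rank(A) + nullity(A) = n = 14. Since A has only 6 rows, rank(A) ≤ 6, so nullity(A) ≥ 14 - 6 = 8.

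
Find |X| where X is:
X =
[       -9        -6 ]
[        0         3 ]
det(X) = -27

For a 2×2 matrix [[a, b], [c, d]], det = a*d - b*c.
det(X) = (-9)*(3) - (-6)*(0) = -27 - 0 = -27.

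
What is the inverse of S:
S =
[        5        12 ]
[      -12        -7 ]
det(S) = 109
S⁻¹ =
[   -7/109   -12/109 ]
[   12/109     5/109 ]

For a 2×2 matrix S = [[a, b], [c, d]] with det(S) ≠ 0, S⁻¹ = (1/det(S)) * [[d, -b], [-c, a]].
det(S) = (5)*(-7) - (12)*(-12) = -35 + 144 = 109.
S⁻¹ = (1/109) * [[-7, -12], [12, 5]].
Dividing each entry by 109 and reducing:
S⁻¹ =
[   -7/109   -12/109 ]
[   12/109     5/109 ]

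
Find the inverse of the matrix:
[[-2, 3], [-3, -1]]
[[-1/11, -3/11], [3/11, -2/11]]

For [[a,b],[c,d]], inverse = (1/det)·[[d,-b],[-c,a]]
det = -2·-1 - 3·-3 = 11
Inverse = (1/11)·[[-1, -3], [3, -2]]
        = [[-1/11, -3/11], [3/11, -2/11]]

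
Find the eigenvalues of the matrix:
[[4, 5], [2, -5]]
λ = -6 and λ = 5

Characteristic equation: det(A - λI) = 0
λ² - (trace)λ + (det) = 0
λ² - (-1)λ + (-30) = 0
λ² + 1λ - 30 = 0
Solving: λ = -6, 5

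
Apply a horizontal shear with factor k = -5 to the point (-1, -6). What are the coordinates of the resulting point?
(29, -6)

Shear matrix for horizontal shear with factor k = -5:
[[1, -5], [0, 1]]
Result: (-1, -6) → (29, -6)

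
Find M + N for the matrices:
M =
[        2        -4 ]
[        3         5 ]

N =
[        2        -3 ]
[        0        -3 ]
M + N =
[        4        -7 ]
[        3         2 ]

Matrix addition is elementwise: (M+N)[i][j] = M[i][j] + N[i][j].
  (M+N)[0][0] = (2) + (2) = 4
  (M+N)[0][1] = (-4) + (-3) = -7
  (M+N)[1][0] = (3) + (0) = 3
  (M+N)[1][1] = (5) + (-3) = 2
M + N =
[        4        -7 ]
[        3         2 ]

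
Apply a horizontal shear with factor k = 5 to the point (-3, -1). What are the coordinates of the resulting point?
(-8, -1)

Shear matrix for horizontal shear with factor k = 5:
[[1, 5], [0, 1]]
Result: (-3, -1) → (-8, -1)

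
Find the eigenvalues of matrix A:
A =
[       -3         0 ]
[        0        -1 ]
λ = -3, -1

Solve det(A - λI) = 0. For a 2×2 matrix the characteristic equation is λ² - (trace)λ + det = 0.
trace(A) = a + d = -3 - 1 = -4.
det(A) = a*d - b*c = (-3)*(-1) - (0)*(0) = 3 - 0 = 3.
Characteristic equation: λ² - (-4)λ + (3) = 0.
Discriminant = (-4)² - 4*(3) = 16 - 12 = 4.
λ = (-4 ± √4) / 2 = (-4 ± 2) / 2 = -3, -1.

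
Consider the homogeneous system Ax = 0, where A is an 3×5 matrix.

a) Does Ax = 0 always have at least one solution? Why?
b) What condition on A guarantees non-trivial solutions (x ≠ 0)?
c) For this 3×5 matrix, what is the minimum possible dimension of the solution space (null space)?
a) Yes, x = 0 is always a solution. b) When A has linearly dependent columns (rank < n). c) Minimum nullity = 2.

a) x = 0 satisfies A·0 = 0, so the zero vector is always a solution.
b) Non-trivial solutions exist iff the columns of A are linearly dependent, equivalently rank(A) < n (the number of columns).
c) By rank-nullity, rank(A) + nullity(A) = n = 5. Since A has only 3 rows, rank(A) ≤ 3, so nullity(A) ≥ 5 - 3 = 2.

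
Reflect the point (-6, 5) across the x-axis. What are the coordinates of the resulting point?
(-6, -5)

Reflection across x-axis: (-6, 5) → (-6, -5)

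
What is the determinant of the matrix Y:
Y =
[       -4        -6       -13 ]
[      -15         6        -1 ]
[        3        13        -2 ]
det(Y) = 2963

Expand along row 0 (cofactor expansion): det(Y) = a*(e*i - f*h) - b*(d*i - f*g) + c*(d*h - e*g), where the 3×3 is [[a, b, c], [d, e, f], [g, h, i]].
Minor M_00 = (6)*(-2) - (-1)*(13) = -12 + 13 = 1.
Minor M_01 = (-15)*(-2) - (-1)*(3) = 30 + 3 = 33.
Minor M_02 = (-15)*(13) - (6)*(3) = -195 - 18 = -213.
det(Y) = (-4)*(1) - (-6)*(33) + (-13)*(-213) = -4 + 198 + 2769 = 2963.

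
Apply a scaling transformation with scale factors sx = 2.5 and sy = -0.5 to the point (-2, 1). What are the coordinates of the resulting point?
(-5.0, -0.5)

Scaling matrix:
[[2.50, 0], [0, -0.50]]
Result: (-2 × 2.5, 1 × -0.5) = (-5.0, -0.5)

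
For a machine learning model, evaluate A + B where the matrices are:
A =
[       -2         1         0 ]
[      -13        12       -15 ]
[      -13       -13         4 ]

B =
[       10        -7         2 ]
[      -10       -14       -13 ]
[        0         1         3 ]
A + B =
[        8        -6         2 ]
[      -23        -2       -28 ]
[      -13       -12         7 ]

Matrix addition is elementwise: (A+B)[i][j] = A[i][j] + B[i][j].
  (A+B)[0][0] = (-2) + (10) = 8
  (A+B)[0][1] = (1) + (-7) = -6
  (A+B)[0][2] = (0) + (2) = 2
  (A+B)[1][0] = (-13) + (-10) = -23
  (A+B)[1][1] = (12) + (-14) = -2
  (A+B)[1][2] = (-15) + (-13) = -28
  (A+B)[2][0] = (-13) + (0) = -13
  (A+B)[2][1] = (-13) + (1) = -12
  (A+B)[2][2] = (4) + (3) = 7
A + B =
[        8        -6         2 ]
[      -23        -2       -28 ]
[      -13       -12         7 ]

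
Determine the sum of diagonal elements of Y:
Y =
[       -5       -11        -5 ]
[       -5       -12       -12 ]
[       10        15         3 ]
tr(Y) = -5 - 12 + 3 = -14

The trace of a square matrix is the sum of its diagonal entries.
Diagonal entries of Y: Y[0][0] = -5, Y[1][1] = -12, Y[2][2] = 3.
tr(Y) = -5 - 12 + 3 = -14.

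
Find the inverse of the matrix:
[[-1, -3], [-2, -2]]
[[1/2, -3/4], [-1/2, 1/4]]

For [[a,b],[c,d]], inverse = (1/det)·[[d,-b],[-c,a]]
det = -1·-2 - -3·-2 = -4
Inverse = (1/-4)·[[-2, 3], [2, -1]]
        = [[1/2, -3/4], [-1/2, 1/4]]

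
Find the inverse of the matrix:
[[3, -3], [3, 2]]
[[2/15, 1/5], [-1/5, 1/5]]

For [[a,b],[c,d]], inverse = (1/det)·[[d,-b],[-c,a]]
det = 3·2 - -3·3 = 15
Inverse = (1/15)·[[2, 3], [-3, 3]]
        = [[2/15, 1/5], [-1/5, 1/5]]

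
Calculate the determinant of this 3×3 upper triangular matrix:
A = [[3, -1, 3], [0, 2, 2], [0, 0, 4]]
24

The determinant of a triangular matrix is the product of its diagonal entries (the off-diagonal entries above the diagonal do not affect it).
det(A) = (3) * (2) * (4) = 24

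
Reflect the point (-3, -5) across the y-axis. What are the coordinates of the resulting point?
(3, -5)

Reflection across y-axis: (-3, -5) → (3, -5)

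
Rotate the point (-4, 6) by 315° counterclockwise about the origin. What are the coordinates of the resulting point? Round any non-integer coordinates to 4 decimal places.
(1.4142, 7.0711)

Rotation matrix R(θ) = [[cos θ, -sin θ], [sin θ, cos θ]]; for θ = 315°:
R = [[√2/2, √2/2], [-√2/2, √2/2]]
Result: R × [-4, 6]ᵀ = [√2/2·-4 + (√2/2)·6, -√2/2·-4 + (√2/2)·6]ᵀ = (1.4142, 7.0711)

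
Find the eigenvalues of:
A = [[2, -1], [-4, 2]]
λ = 0, 4

Solve det(A - λI) = 0. For a 2×2 matrix this is λ² - (trace)λ + det = 0.
trace(A) = 2 + 2 = 4.
det(A) = (2)*(2) - (-1)*(-4) = 4 - 4 = 0.
Characteristic equation: λ² - (4)λ + (0) = 0.
Discriminant: (4)² - 4*(0) = 16 - 0 = 16.
Roots: λ = (4 ± √16) / 2 = 0, 4.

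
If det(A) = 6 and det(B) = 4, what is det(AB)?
24

Use the multiplicative property of determinants: det(AB) = det(A)*det(B).
det(AB) = (6)*(4) = 24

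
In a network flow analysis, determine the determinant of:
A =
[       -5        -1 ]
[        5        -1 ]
det(A) = 10

For a 2×2 matrix [[a, b], [c, d]], det = a*d - b*c.
det(A) = (-5)*(-1) - (-1)*(5) = 5 + 5 = 10.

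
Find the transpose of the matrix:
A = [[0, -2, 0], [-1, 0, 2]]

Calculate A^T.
[[0, -1], [-2, 0], [0, 2]]

The transpose sends entry (i,j) to (j,i); rows become columns.
Row 0 of A: [0, -2, 0] -> column 0 of A^T.
Row 1 of A: [-1, 0, 2] -> column 1 of A^T.
A^T = [[0, -1], [-2, 0], [0, 2]]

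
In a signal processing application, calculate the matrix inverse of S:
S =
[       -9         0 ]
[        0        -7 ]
det(S) = 63
S⁻¹ =
[     -1/9         0 ]
[        0      -1/7 ]

For a 2×2 matrix S = [[a, b], [c, d]] with det(S) ≠ 0, S⁻¹ = (1/det(S)) * [[d, -b], [-c, a]].
det(S) = (-9)*(-7) - (0)*(0) = 63 - 0 = 63.
S⁻¹ = (1/63) * [[-7, 0], [0, -9]].
Dividing each entry by 63 and reducing:
S⁻¹ =
[     -1/9         0 ]
[        0      -1/7 ]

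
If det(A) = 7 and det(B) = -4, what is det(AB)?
-28

Use the multiplicative property of determinants: det(AB) = det(A)*det(B).
det(AB) = (7)*(-4) = -28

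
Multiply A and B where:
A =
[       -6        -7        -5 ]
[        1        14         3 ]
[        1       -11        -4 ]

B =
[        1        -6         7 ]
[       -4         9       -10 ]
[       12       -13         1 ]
AB =
[      -38        38        23 ]
[      -19        81      -130 ]
[       -3       -53       113 ]

Matrix multiplication: (AB)[i][j] = sum over k of A[i][k] * B[k][j].
  (AB)[0][0] = (-6)*(1) + (-7)*(-4) + (-5)*(12) = -38
  (AB)[0][1] = (-6)*(-6) + (-7)*(9) + (-5)*(-13) = 38
  (AB)[0][2] = (-6)*(7) + (-7)*(-10) + (-5)*(1) = 23
  (AB)[1][0] = (1)*(1) + (14)*(-4) + (3)*(12) = -19
  (AB)[1][1] = (1)*(-6) + (14)*(9) + (3)*(-13) = 81
  (AB)[1][2] = (1)*(7) + (14)*(-10) + (3)*(1) = -130
  (AB)[2][0] = (1)*(1) + (-11)*(-4) + (-4)*(12) = -3
  (AB)[2][1] = (1)*(-6) + (-11)*(9) + (-4)*(-13) = -53
  (AB)[2][2] = (1)*(7) + (-11)*(-10) + (-4)*(1) = 113
AB =
[      -38        38        23 ]
[      -19        81      -130 ]
[       -3       -53       113 ]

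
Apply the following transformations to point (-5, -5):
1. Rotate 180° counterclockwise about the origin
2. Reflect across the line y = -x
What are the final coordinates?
(-5, -5)

Step 1: Rotate 180° → (5, 5)
Step 2: Reflect across the line y = -x → (-5, -5)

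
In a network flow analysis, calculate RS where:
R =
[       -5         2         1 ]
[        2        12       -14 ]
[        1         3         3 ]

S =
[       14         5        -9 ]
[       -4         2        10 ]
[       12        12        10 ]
RS =
[      -66        -9        75 ]
[     -188      -134       -38 ]
[       38        47        51 ]

Matrix multiplication: (RS)[i][j] = sum over k of R[i][k] * S[k][j].
  (RS)[0][0] = (-5)*(14) + (2)*(-4) + (1)*(12) = -66
  (RS)[0][1] = (-5)*(5) + (2)*(2) + (1)*(12) = -9
  (RS)[0][2] = (-5)*(-9) + (2)*(10) + (1)*(10) = 75
  (RS)[1][0] = (2)*(14) + (12)*(-4) + (-14)*(12) = -188
  (RS)[1][1] = (2)*(5) + (12)*(2) + (-14)*(12) = -134
  (RS)[1][2] = (2)*(-9) + (12)*(10) + (-14)*(10) = -38
  (RS)[2][0] = (1)*(14) + (3)*(-4) + (3)*(12) = 38
  (RS)[2][1] = (1)*(5) + (3)*(2) + (3)*(12) = 47
  (RS)[2][2] = (1)*(-9) + (3)*(10) + (3)*(10) = 51
RS =
[      -66        -9        75 ]
[     -188      -134       -38 ]
[       38        47        51 ]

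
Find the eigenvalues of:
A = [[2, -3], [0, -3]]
λ = -3, 2

Solve det(A - λI) = 0. For a 2×2 matrix this is λ² - (trace)λ + det = 0.
trace(A) = 2 - 3 = -1.
det(A) = (2)*(-3) - (-3)*(0) = -6 - 0 = -6.
Characteristic equation: λ² - (-1)λ + (-6) = 0.
Discriminant: (-1)² - 4*(-6) = 1 + 24 = 25.
Roots: λ = (-1 ± √25) / 2 = -3, 2.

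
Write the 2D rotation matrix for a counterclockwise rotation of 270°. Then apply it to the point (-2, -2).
R = [[0, 1], [-1, 0]]; R·(-2, -2) = (-2, 2)

Rotation matrix formula: R(θ) = [[cos θ, -sin θ], [sin θ, cos θ]]
For θ = 270°:
cos(270°) = 0
sin(270°) = -1
R = [[0, 1], [-1, 0]]
Apply to (-2, -2): [0·-2 + (1)·-2, -1·-2 + 0·-2] = (-2, 2)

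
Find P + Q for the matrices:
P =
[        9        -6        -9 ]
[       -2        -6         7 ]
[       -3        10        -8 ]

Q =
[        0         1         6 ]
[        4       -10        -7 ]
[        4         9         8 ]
P + Q =
[        9        -5        -3 ]
[        2       -16         0 ]
[        1        19         0 ]

Matrix addition is elementwise: (P+Q)[i][j] = P[i][j] + Q[i][j].
  (P+Q)[0][0] = (9) + (0) = 9
  (P+Q)[0][1] = (-6) + (1) = -5
  (P+Q)[0][2] = (-9) + (6) = -3
  (P+Q)[1][0] = (-2) + (4) = 2
  (P+Q)[1][1] = (-6) + (-10) = -16
  (P+Q)[1][2] = (7) + (-7) = 0
  (P+Q)[2][0] = (-3) + (4) = 1
  (P+Q)[2][1] = (10) + (9) = 19
  (P+Q)[2][2] = (-8) + (8) = 0
P + Q =
[        9        -5        -3 ]
[        2       -16         0 ]
[        1        19         0 ]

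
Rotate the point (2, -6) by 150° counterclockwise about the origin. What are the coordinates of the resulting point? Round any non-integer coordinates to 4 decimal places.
(1.2679, 6.1962)

Rotation matrix R(θ) = [[cos θ, -sin θ], [sin θ, cos θ]]; for θ = 150°:
R = [[-√3/2, -1/2], [1/2, -√3/2]]
Result: R × [2, -6]ᵀ = [-√3/2·2 + (-1/2)·-6, 1/2·2 + (-√3/2)·-6]ᵀ = (1.2679, 6.1962)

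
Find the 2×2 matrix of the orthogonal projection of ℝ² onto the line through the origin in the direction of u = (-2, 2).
[[1/2, -1/2], [-1/2, 1/2]]

The orthogonal projection onto the line spanned by a nonzero vector u = (a, b) has matrix P = (u uᵀ) / (uᵀ u) = (1/(a² + b²)) · [[a², ab], [ab, b²]].
Here u = (-2, 2), so a² + b² = 4 + 4 = 8.
P = (1/8) · [[4, -4], [-4, 4]] = [[1/2, -1/2], [-1/2, 1/2]].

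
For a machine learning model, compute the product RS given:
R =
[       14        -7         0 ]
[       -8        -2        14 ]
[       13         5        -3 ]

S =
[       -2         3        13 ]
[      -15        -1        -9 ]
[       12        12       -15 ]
RS =
[       77        49       245 ]
[      214       146      -296 ]
[     -137        -2       169 ]

Matrix multiplication: (RS)[i][j] = sum over k of R[i][k] * S[k][j].
  (RS)[0][0] = (14)*(-2) + (-7)*(-15) + (0)*(12) = 77
  (RS)[0][1] = (14)*(3) + (-7)*(-1) + (0)*(12) = 49
  (RS)[0][2] = (14)*(13) + (-7)*(-9) + (0)*(-15) = 245
  (RS)[1][0] = (-8)*(-2) + (-2)*(-15) + (14)*(12) = 214
  (RS)[1][1] = (-8)*(3) + (-2)*(-1) + (14)*(12) = 146
  (RS)[1][2] = (-8)*(13) + (-2)*(-9) + (14)*(-15) = -296
  (RS)[2][0] = (13)*(-2) + (5)*(-15) + (-3)*(12) = -137
  (RS)[2][1] = (13)*(3) + (5)*(-1) + (-3)*(12) = -2
  (RS)[2][2] = (13)*(13) + (5)*(-9) + (-3)*(-15) = 169
RS =
[       77        49       245 ]
[      214       146      -296 ]
[     -137        -2       169 ]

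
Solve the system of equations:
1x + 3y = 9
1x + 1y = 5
x = 3, y = 2

Use elimination (row reduction):
Equation 1: 1x + 3y = 9.
Equation 2: 1x + 1y = 5.
Multiply Eq1 by 1 and Eq2 by 1: 1x + 3y = 9;  1x + 1y = 5.
Subtract: (-2)y = -4, so y = 2.
Back-substitute into Eq1: 1x + 3*(2) = 9, so x = 3.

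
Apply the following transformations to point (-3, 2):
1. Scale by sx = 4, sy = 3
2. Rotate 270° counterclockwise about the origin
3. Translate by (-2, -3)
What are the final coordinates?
(4, 9)

Step 1: Scale → (-12, 6)
Step 2: Rotate 270° → (6, 12)
Step 3: Translate → (4, 9)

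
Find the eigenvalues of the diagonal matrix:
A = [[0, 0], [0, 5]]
λ₁ = 0, λ₂ = 5

The characteristic polynomial of A is det(A - λI) = (0 - λ)(5 - λ) = 0.
The roots are λ = 0 and λ = 5, so the eigenvalues are the diagonal entries.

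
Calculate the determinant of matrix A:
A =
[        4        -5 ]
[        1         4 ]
det(A) = 21

For a 2×2 matrix [[a, b], [c, d]], det = a*d - b*c.
det(A) = (4)*(4) - (-5)*(1) = 16 + 5 = 21.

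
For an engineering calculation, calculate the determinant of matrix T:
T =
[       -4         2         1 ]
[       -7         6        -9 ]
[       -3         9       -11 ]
det(T) = -205

Expand along row 0 (cofactor expansion): det(T) = a*(e*i - f*h) - b*(d*i - f*g) + c*(d*h - e*g), where the 3×3 is [[a, b, c], [d, e, f], [g, h, i]].
Minor M_00 = (6)*(-11) - (-9)*(9) = -66 + 81 = 15.
Minor M_01 = (-7)*(-11) - (-9)*(-3) = 77 - 27 = 50.
Minor M_02 = (-7)*(9) - (6)*(-3) = -63 + 18 = -45.
det(T) = (-4)*(15) - (2)*(50) + (1)*(-45) = -60 - 100 - 45 = -205.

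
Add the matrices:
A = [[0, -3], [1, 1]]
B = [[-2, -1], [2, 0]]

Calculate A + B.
[[-2, -4], [3, 1]]

Add corresponding elements:
(0)+(-2)=-2
(-3)+(-1)=-4
(1)+(2)=3
(1)+(0)=1
A + B = [[-2, -4], [3, 1]]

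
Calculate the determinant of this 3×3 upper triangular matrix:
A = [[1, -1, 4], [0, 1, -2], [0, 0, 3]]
3

The determinant of a triangular matrix is the product of its diagonal entries (the off-diagonal entries above the diagonal do not affect it).
det(A) = (1) * (1) * (3) = 3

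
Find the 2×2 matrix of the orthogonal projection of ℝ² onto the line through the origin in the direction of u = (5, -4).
[[25/41, -20/41], [-20/41, 16/41]]

The orthogonal projection onto the line spanned by a nonzero vector u = (a, b) has matrix P = (u uᵀ) / (uᵀ u) = (1/(a² + b²)) · [[a², ab], [ab, b²]].
Here u = (5, -4), so a² + b² = 25 + 16 = 41.
P = (1/41) · [[25, -20], [-20, 16]] = [[25/41, -20/41], [-20/41, 16/41]].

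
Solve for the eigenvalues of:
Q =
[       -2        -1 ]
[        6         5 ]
λ = -1, 4

Solve det(Q - λI) = 0. For a 2×2 matrix the characteristic equation is λ² - (trace)λ + det = 0.
trace(Q) = a + d = -2 + 5 = 3.
det(Q) = a*d - b*c = (-2)*(5) - (-1)*(6) = -10 + 6 = -4.
Characteristic equation: λ² - (3)λ + (-4) = 0.
Discriminant = (3)² - 4*(-4) = 9 + 16 = 25.
λ = (3 ± √25) / 2 = (3 ± 5) / 2 = -1, 4.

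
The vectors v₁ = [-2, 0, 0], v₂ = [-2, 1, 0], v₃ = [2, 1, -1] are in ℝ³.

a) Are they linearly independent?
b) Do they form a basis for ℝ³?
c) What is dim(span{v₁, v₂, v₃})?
Yes independent, yes basis, dim = 3

Stack v₁, v₂, v₃ as rows of a 3×3 matrix.
[[-2, 0, 0]; [-2, 1, 0]; [2, 1, -1]] is already lower triangular with nonzero diagonal entries (-2, 1, -1), so its determinant is the product of the diagonal entries, det = (-2)·(1)·(-1) = 2 ≠ 0, and the rows are linearly independent.
Three linearly independent vectors in ℝ³ form a basis for ℝ³, so dim(span{v₁,v₂,v₃}) = 3.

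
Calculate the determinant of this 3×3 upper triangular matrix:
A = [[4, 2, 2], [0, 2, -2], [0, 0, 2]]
16

The determinant of a triangular matrix is the product of its diagonal entries (the off-diagonal entries above the diagonal do not affect it).
det(A) = (4) * (2) * (2) = 16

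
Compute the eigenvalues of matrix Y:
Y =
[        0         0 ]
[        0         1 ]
λ = 0, 1

Solve det(Y - λI) = 0. For a 2×2 matrix the characteristic equation is λ² - (trace)λ + det = 0.
trace(Y) = a + d = 0 + 1 = 1.
det(Y) = a*d - b*c = (0)*(1) - (0)*(0) = 0 - 0 = 0.
Characteristic equation: λ² - (1)λ + (0) = 0.
Discriminant = (1)² - 4*(0) = 1 - 0 = 1.
λ = (1 ± √1) / 2 = (1 ± 1) / 2 = 0, 1.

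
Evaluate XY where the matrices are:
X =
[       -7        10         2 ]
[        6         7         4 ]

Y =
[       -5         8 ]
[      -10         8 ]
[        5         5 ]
XY =
[      -55        34 ]
[      -80       124 ]

Matrix multiplication: (XY)[i][j] = sum over k of X[i][k] * Y[k][j].
  (XY)[0][0] = (-7)*(-5) + (10)*(-10) + (2)*(5) = -55
  (XY)[0][1] = (-7)*(8) + (10)*(8) + (2)*(5) = 34
  (XY)[1][0] = (6)*(-5) + (7)*(-10) + (4)*(5) = -80
  (XY)[1][1] = (6)*(8) + (7)*(8) + (4)*(5) = 124
XY =
[      -55        34 ]
[      -80       124 ]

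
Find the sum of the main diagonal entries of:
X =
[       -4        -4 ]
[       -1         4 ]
tr(X) = -4 + 4 = 0

The trace of a square matrix is the sum of its diagonal entries.
Diagonal entries of X: X[0][0] = -4, X[1][1] = 4.
tr(X) = -4 + 4 = 0.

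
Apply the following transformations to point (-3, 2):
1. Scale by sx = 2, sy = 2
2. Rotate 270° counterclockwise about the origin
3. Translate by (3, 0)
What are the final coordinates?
(7, 6)

Step 1: Scale → (-6, 4)
Step 2: Rotate 270° → (4, 6)
Step 3: Translate → (7, 6)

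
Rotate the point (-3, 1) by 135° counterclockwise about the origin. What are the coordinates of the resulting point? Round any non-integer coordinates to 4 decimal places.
(1.4142, -2.8284)

Rotation matrix R(θ) = [[cos θ, -sin θ], [sin θ, cos θ]]; for θ = 135°:
R = [[-√2/2, -√2/2], [√2/2, -√2/2]]
Result: R × [-3, 1]ᵀ = [-√2/2·-3 + (-√2/2)·1, √2/2·-3 + (-√2/2)·1]ᵀ = (1.4142, -2.8284)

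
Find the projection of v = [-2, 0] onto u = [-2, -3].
[-8/13, -12/13]

The projection of v onto u is proj_u(v) = ((v·u) / (u·u)) · u.
v·u = (-2)*(-2) + (0)*(-3) = 4.
u·u = (-2)*(-2) + (-3)*(-3) = 13.
coefficient = 4 / 13 = 4/13.
proj_u(v) = 4/13 · [-2, -3] = [-8/13, -12/13].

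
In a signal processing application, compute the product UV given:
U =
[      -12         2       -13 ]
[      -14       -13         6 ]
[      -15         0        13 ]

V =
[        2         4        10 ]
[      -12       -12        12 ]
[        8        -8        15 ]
UV =
[     -152        32      -291 ]
[      176        52      -206 ]
[       74      -164        45 ]

Matrix multiplication: (UV)[i][j] = sum over k of U[i][k] * V[k][j].
  (UV)[0][0] = (-12)*(2) + (2)*(-12) + (-13)*(8) = -152
  (UV)[0][1] = (-12)*(4) + (2)*(-12) + (-13)*(-8) = 32
  (UV)[0][2] = (-12)*(10) + (2)*(12) + (-13)*(15) = -291
  (UV)[1][0] = (-14)*(2) + (-13)*(-12) + (6)*(8) = 176
  (UV)[1][1] = (-14)*(4) + (-13)*(-12) + (6)*(-8) = 52
  (UV)[1][2] = (-14)*(10) + (-13)*(12) + (6)*(15) = -206
  (UV)[2][0] = (-15)*(2) + (0)*(-12) + (13)*(8) = 74
  (UV)[2][1] = (-15)*(4) + (0)*(-12) + (13)*(-8) = -164
  (UV)[2][2] = (-15)*(10) + (0)*(12) + (13)*(15) = 45
UV =
[     -152        32      -291 ]
[      176        52      -206 ]
[       74      -164        45 ]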